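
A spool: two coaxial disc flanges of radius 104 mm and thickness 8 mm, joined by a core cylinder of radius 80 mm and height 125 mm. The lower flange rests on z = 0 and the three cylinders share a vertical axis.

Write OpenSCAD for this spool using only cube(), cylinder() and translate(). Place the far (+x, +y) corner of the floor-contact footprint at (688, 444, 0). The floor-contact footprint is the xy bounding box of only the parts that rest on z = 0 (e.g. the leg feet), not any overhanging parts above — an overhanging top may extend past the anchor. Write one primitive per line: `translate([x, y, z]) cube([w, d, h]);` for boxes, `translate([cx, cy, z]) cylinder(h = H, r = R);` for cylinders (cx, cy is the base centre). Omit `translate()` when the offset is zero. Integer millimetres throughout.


translate([584, 340, 0]) cylinder(h = 8, r = 104);
translate([584, 340, 8]) cylinder(h = 125, r = 80);
translate([584, 340, 133]) cylinder(h = 8, r = 104);


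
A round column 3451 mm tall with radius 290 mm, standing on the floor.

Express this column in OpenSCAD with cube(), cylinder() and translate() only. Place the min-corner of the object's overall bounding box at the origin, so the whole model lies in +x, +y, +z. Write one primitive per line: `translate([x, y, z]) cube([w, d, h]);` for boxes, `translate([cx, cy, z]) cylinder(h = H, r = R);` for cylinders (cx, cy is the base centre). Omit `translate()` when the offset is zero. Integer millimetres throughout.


translate([290, 290, 0]) cylinder(h = 3451, r = 290);


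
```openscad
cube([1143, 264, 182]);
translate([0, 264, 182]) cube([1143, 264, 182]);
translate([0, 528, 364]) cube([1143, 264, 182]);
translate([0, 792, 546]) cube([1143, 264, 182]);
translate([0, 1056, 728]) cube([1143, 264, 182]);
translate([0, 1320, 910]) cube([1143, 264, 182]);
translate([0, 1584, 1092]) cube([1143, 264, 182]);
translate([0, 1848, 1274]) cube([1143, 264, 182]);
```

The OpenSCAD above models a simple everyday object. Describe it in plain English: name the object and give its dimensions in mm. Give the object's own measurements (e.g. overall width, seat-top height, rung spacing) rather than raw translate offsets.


A straight staircase of 8 solid steps. Each step is 1143 mm wide (x), 264 mm deep (y, the going) and 182 mm tall (the rise). The first step rests on the floor; each subsequent step sits one going further in +y and one rise higher in +z, directly behind and above the previous step with no overlap.


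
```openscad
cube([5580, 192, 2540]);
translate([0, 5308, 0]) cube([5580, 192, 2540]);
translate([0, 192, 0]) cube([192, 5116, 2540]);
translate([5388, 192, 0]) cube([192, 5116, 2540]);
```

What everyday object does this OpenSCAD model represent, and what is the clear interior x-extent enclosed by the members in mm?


A house (or room) frame. The interior width is 5196 mm.

Four 2540 mm walls enclosing a rectangle with no floor or roof — a room or house frame. Outside width is 5580 mm and wall thickness is 192 mm, so the interior width is 5580 − 2 × 192 = 5196 mm.


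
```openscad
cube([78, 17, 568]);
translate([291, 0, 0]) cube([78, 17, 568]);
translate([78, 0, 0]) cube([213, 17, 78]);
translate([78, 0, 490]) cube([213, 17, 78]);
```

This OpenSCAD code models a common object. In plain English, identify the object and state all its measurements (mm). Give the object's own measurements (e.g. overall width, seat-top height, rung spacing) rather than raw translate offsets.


A rectangular picture frame lying in the x–z plane (depth along y). The opening is 213 mm wide (x) by 412 mm tall (z), surrounded by a border 78 mm wide on all four sides. The frame is 17 mm deep and is made of two full-height vertical stiles with two horizontal rails fitted between them.


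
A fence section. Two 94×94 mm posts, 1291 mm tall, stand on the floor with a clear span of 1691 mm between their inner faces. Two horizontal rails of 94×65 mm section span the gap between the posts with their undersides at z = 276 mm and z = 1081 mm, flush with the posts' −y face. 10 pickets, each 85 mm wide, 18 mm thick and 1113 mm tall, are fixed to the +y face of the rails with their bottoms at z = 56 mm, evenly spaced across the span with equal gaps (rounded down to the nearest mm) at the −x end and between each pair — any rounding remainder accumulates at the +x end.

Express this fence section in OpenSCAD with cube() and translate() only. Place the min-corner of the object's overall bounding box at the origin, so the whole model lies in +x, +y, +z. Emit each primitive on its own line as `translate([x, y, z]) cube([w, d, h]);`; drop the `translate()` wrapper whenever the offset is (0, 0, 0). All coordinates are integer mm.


cube([94, 94, 1291]);
translate([1785, 0, 0]) cube([94, 94, 1291]);
translate([94, 0, 276]) cube([1691, 94, 65]);
translate([94, 0, 1081]) cube([1691, 94, 65]);
translate([170, 94, 56]) cube([85, 18, 1113]);
translate([331, 94, 56]) cube([85, 18, 1113]);
translate([492, 94, 56]) cube([85, 18, 1113]);
translate([653, 94, 56]) cube([85, 18, 1113]);
translate([814, 94, 56]) cube([85, 18, 1113]);
translate([975, 94, 56]) cube([85, 18, 1113]);
translate([1136, 94, 56]) cube([85, 18, 1113]);
translate([1297, 94, 56]) cube([85, 18, 1113]);
translate([1458, 94, 56]) cube([85, 18, 1113]);
translate([1619, 94, 56]) cube([85, 18, 1113]);


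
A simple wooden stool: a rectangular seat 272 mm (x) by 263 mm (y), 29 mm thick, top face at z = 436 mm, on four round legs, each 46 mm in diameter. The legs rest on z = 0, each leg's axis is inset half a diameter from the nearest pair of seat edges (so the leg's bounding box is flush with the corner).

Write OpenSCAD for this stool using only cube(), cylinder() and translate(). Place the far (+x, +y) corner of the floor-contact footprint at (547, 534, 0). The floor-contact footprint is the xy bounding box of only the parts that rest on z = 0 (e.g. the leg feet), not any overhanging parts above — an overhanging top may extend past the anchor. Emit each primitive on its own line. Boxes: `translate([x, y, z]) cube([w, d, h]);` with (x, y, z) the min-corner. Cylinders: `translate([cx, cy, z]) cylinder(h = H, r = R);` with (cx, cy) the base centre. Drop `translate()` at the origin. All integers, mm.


translate([275, 271, 407]) cube([272, 263, 29]);
translate([298, 294, 0]) cylinder(h = 407, r = 23);
translate([524, 294, 0]) cylinder(h = 407, r = 23);
translate([298, 511, 0]) cylinder(h = 407, r = 23);
translate([524, 511, 0]) cylinder(h = 407, r = 23);


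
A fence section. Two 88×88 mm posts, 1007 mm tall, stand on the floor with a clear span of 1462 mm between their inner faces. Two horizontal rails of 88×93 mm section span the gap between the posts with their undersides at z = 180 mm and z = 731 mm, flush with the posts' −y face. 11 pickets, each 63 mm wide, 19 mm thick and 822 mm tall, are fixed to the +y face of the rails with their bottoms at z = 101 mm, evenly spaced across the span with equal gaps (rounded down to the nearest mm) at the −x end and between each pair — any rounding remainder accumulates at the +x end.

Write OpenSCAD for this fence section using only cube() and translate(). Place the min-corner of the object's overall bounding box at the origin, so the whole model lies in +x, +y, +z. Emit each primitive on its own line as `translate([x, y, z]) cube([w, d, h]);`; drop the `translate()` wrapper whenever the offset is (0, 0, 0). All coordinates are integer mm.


cube([88, 88, 1007]);
translate([1550, 0, 0]) cube([88, 88, 1007]);
translate([88, 0, 180]) cube([1462, 88, 93]);
translate([88, 0, 731]) cube([1462, 88, 93]);
translate([152, 88, 101]) cube([63, 19, 822]);
translate([279, 88, 101]) cube([63, 19, 822]);
translate([406, 88, 101]) cube([63, 19, 822]);
translate([533, 88, 101]) cube([63, 19, 822]);
translate([660, 88, 101]) cube([63, 19, 822]);
translate([787, 88, 101]) cube([63, 19, 822]);
translate([914, 88, 101]) cube([63, 19, 822]);
translate([1041, 88, 101]) cube([63, 19, 822]);
translate([1168, 88, 101]) cube([63, 19, 822]);
translate([1295, 88, 101]) cube([63, 19, 822]);
translate([1422, 88, 101]) cube([63, 19, 822]);


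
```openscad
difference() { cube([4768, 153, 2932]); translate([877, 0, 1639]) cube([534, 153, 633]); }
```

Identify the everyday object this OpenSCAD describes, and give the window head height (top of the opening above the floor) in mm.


A wall with a window opening. The window head height is 2272 mm.

A wall with a rectangular opening subtracted — a window. Sill at z = 1639, opening 633 mm tall, so the head is at 1639 + 633 = 2272 mm.


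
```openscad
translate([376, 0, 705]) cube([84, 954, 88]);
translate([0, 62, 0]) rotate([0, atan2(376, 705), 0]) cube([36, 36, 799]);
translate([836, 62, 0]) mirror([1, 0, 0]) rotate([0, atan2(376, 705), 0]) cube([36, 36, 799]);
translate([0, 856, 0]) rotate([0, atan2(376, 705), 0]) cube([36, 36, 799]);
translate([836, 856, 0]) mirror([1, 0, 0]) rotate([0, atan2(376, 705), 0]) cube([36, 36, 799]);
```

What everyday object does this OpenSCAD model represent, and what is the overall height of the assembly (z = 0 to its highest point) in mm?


A sawhorse. The overall height is 793 mm.

A beam across two mirrored pairs of raked legs — a sawhorse. The beam's underside is at z = 705 (matching the legs' vertical rise in atan2(376, 705)) and the beam is 88 mm tall, so its top is at 705 + 88 = 793 mm. The raked legs top out at the beam's underside, so that is the highest point.


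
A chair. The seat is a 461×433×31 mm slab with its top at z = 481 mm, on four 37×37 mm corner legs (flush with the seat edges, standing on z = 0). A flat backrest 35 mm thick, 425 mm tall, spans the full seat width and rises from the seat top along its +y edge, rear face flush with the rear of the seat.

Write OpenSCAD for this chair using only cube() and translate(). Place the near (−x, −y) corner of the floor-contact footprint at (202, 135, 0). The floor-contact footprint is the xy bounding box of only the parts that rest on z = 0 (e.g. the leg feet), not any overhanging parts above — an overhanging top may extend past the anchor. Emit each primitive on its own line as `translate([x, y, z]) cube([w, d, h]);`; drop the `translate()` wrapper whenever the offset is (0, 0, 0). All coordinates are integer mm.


// leg_h = 481 - 31 = 450
translate([202, 135, 450]) cube([461, 433, 31]);
translate([202, 135, 0]) cube([37, 37, 450]);
translate([626, 135, 0]) cube([37, 37, 450]);
translate([202, 531, 0]) cube([37, 37, 450]);
translate([626, 531, 0]) cube([37, 37, 450]);
translate([202, 533, 481]) cube([461, 35, 425]);


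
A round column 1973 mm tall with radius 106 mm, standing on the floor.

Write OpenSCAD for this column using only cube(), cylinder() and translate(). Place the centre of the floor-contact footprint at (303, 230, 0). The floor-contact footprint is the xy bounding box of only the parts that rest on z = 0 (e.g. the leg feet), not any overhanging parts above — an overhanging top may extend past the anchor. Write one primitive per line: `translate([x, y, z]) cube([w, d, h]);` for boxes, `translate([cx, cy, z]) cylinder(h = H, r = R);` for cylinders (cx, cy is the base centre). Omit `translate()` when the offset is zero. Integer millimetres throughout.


translate([303, 230, 0]) cylinder(h = 1973, r = 106);


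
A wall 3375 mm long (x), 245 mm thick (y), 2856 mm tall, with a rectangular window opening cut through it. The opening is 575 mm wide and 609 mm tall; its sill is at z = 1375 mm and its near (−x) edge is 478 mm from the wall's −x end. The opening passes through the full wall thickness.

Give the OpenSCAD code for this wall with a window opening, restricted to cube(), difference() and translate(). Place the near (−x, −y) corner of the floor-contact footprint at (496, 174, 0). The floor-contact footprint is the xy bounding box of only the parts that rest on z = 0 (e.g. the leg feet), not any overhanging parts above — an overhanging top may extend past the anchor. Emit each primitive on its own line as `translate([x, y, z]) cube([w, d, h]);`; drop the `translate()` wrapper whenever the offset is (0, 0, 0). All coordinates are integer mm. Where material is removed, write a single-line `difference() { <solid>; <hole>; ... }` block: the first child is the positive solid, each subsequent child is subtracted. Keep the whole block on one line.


difference() { translate([496, 174, 0]) cube([3375, 245, 2856]); translate([974, 174, 1375]) cube([575, 245, 609]); }


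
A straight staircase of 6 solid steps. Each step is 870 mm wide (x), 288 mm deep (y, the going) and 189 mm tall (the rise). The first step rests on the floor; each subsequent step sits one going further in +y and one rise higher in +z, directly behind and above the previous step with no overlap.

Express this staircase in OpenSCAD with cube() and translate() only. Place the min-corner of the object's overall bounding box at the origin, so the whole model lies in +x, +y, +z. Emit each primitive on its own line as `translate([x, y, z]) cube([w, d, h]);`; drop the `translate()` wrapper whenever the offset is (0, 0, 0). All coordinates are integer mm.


cube([870, 288, 189]);
translate([0, 288, 189]) cube([870, 288, 189]);
translate([0, 576, 378]) cube([870, 288, 189]);
translate([0, 864, 567]) cube([870, 288, 189]);
translate([0, 1152, 756]) cube([870, 288, 189]);
translate([0, 1440, 945]) cube([870, 288, 189]);


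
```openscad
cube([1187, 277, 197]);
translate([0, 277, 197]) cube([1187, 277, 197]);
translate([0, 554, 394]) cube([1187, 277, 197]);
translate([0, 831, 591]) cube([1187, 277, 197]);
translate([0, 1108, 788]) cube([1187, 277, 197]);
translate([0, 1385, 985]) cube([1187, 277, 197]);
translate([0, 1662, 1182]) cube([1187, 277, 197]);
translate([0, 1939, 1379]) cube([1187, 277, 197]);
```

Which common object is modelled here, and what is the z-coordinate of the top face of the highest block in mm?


A staircase. The total rise is 1576 mm.

8 identical blocks, each offset up and back from the previous — a staircase. Each step is 197 mm tall and there are 8 of them, so the total rise is 8 × 197 = 1576 mm.


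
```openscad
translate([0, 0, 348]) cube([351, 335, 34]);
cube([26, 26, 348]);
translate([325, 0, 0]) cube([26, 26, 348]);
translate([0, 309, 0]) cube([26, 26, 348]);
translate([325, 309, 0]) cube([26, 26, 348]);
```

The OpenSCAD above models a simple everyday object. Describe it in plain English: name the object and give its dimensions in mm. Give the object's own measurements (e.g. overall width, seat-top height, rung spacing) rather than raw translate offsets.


A simple wooden stool: a rectangular seat 351 mm (x) by 335 mm (y), 34 mm thick, top face at z = 382 mm, on four square legs, each 26×26 mm in cross-section. The legs rest on z = 0, each flush with a corner of the seat.


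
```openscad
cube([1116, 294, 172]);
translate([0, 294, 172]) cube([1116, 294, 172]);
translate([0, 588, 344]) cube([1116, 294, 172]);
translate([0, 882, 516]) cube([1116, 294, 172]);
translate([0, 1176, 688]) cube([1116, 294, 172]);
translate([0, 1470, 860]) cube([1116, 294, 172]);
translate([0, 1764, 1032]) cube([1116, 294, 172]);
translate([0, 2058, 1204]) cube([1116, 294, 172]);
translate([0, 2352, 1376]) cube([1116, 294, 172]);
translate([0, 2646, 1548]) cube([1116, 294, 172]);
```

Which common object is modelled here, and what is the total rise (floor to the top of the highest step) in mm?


A staircase. The total rise is 1720 mm.

10 identical blocks, each offset up and back from the previous — a staircase. Each step is 172 mm tall and there are 10 of them, so the total rise is 10 × 172 = 1720 mm.


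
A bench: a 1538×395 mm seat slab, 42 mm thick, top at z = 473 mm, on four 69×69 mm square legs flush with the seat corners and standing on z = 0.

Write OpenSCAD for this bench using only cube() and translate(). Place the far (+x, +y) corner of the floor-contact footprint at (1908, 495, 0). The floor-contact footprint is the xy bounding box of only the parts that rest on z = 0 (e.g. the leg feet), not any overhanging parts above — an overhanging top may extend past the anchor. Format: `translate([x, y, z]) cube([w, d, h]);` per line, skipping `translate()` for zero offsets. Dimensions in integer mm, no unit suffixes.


translate([370, 100, 431]) cube([1538, 395, 42]);
translate([370, 100, 0]) cube([69, 69, 431]);
translate([370, 426, 0]) cube([69, 69, 431]);
translate([1839, 100, 0]) cube([69, 69, 431]);
translate([1839, 426, 0]) cube([69, 69, 431]);


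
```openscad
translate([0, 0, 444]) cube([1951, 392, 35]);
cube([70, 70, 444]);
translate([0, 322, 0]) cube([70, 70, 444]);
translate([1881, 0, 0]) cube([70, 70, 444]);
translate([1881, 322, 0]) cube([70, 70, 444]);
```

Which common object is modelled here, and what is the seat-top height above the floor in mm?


A bench. The seat-top height is 479 mm.

A long slab on four corner posts — a bench. The slab sits at z = 444 with thickness 35, so the top is 444 + 35 = 479 mm.


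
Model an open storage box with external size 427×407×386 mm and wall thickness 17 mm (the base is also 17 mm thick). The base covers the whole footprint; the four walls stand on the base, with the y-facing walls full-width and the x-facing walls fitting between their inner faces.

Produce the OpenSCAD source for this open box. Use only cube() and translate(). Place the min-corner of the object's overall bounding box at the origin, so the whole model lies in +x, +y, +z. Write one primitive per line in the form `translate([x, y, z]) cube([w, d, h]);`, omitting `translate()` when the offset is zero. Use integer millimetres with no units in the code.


cube([427, 407, 17]);
translate([0, 0, 17]) cube([427, 17, 369]);
translate([0, 390, 17]) cube([427, 17, 369]);
translate([0, 17, 17]) cube([17, 373, 369]);
translate([410, 17, 17]) cube([17, 373, 369]);


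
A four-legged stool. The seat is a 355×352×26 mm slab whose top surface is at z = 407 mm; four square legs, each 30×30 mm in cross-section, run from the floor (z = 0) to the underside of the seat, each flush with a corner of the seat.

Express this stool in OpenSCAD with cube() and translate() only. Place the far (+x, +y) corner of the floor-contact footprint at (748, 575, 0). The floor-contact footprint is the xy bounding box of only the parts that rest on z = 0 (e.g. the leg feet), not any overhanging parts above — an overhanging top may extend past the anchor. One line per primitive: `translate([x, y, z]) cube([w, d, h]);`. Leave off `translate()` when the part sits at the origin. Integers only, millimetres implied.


// leg_h = 407 - 26 = 381
translate([393, 223, 381]) cube([355, 352, 26]);
translate([393, 223, 0]) cube([30, 30, 381]);
translate([718, 223, 0]) cube([30, 30, 381]);
translate([393, 545, 0]) cube([30, 30, 381]);
translate([718, 545, 0]) cube([30, 30, 381]);


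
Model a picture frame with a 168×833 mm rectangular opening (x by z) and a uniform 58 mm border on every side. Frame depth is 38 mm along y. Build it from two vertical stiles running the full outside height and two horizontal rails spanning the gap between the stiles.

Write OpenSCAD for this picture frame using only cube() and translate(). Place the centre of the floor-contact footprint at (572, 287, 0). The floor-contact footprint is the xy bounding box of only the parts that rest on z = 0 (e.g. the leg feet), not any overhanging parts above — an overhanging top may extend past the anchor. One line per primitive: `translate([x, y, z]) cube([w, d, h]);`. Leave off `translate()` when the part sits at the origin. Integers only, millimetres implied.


translate([430, 268, 0]) cube([58, 38, 949]);
translate([656, 268, 0]) cube([58, 38, 949]);
translate([488, 268, 0]) cube([168, 38, 58]);
translate([488, 268, 891]) cube([168, 38, 58]);


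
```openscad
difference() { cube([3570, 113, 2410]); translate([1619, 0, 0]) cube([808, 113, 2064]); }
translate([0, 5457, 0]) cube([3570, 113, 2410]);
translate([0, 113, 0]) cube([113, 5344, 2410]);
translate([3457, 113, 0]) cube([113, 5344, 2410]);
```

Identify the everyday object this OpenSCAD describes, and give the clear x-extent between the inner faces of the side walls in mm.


A single room. The interior width is 3344 mm.

Four walls enclosing a rectangle with a door in the front wall — a room. Outside width 3570 minus two 113 mm walls gives 3344 mm.


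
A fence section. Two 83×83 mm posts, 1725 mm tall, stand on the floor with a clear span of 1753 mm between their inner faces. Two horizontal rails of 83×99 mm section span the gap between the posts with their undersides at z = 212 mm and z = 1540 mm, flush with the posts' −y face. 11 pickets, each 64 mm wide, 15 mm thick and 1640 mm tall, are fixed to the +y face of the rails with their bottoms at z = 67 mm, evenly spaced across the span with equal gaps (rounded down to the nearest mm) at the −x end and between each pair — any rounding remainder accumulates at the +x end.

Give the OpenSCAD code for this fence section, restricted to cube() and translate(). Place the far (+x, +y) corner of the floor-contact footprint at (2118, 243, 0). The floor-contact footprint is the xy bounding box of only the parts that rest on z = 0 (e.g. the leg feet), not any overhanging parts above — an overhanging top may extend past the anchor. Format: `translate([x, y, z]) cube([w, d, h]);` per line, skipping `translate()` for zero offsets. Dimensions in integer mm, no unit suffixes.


translate([199, 160, 0]) cube([83, 83, 1725]);
translate([2035, 160, 0]) cube([83, 83, 1725]);
translate([282, 160, 212]) cube([1753, 83, 99]);
translate([282, 160, 1540]) cube([1753, 83, 99]);
translate([369, 243, 67]) cube([64, 15, 1640]);
translate([520, 243, 67]) cube([64, 15, 1640]);
translate([671, 243, 67]) cube([64, 15, 1640]);
translate([822, 243, 67]) cube([64, 15, 1640]);
translate([973, 243, 67]) cube([64, 15, 1640]);
translate([1124, 243, 67]) cube([64, 15, 1640]);
translate([1275, 243, 67]) cube([64, 15, 1640]);
translate([1426, 243, 67]) cube([64, 15, 1640]);
translate([1577, 243, 67]) cube([64, 15, 1640]);
translate([1728, 243, 67]) cube([64, 15, 1640]);
translate([1879, 243, 67]) cube([64, 15, 1640]);


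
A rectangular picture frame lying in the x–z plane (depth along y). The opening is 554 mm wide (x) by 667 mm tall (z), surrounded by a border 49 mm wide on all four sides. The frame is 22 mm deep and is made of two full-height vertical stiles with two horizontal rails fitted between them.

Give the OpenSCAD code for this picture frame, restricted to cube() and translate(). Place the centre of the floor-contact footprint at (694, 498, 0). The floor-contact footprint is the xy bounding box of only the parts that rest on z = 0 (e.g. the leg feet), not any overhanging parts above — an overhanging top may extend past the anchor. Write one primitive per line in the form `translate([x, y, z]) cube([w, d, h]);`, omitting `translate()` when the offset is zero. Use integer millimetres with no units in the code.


translate([368, 487, 0]) cube([49, 22, 765]);
translate([971, 487, 0]) cube([49, 22, 765]);
translate([417, 487, 0]) cube([554, 22, 49]);
translate([417, 487, 716]) cube([554, 22, 49]);


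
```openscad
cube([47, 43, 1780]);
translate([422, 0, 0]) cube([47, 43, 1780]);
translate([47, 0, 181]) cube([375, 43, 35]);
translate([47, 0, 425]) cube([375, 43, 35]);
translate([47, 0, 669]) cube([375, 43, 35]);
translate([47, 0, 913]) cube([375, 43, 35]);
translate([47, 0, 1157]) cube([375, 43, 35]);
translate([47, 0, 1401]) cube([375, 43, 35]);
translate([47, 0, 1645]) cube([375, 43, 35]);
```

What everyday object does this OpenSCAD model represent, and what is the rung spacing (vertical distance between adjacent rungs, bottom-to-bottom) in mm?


A ladder. The rung spacing is 244 mm.

Two tall 47×43 posts with 7 short bars between them — a ladder. Adjacent rungs sit at z = 181 and z = 425, so the spacing is 425 − 181 = 244 mm.


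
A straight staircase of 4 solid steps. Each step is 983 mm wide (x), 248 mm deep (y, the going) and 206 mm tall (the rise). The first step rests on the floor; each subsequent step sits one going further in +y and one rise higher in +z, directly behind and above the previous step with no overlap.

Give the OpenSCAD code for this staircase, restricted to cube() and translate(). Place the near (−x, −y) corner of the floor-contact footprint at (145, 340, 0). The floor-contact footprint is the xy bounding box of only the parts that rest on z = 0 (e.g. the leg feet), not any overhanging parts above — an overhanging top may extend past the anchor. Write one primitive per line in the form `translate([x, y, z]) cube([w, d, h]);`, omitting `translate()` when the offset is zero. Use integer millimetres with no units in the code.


translate([145, 340, 0]) cube([983, 248, 206]);
translate([145, 588, 206]) cube([983, 248, 206]);
translate([145, 836, 412]) cube([983, 248, 206]);
translate([145, 1084, 618]) cube([983, 248, 206]);


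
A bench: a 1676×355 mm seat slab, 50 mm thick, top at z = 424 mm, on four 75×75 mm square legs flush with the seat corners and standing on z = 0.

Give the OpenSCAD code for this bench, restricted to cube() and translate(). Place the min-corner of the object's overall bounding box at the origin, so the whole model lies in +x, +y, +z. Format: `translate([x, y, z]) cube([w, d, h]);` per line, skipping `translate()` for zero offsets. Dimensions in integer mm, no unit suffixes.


// leg_h = 424 − 50 = 374
translate([0, 0, 374]) cube([1676, 355, 50]);
cube([75, 75, 374]);
translate([0, 280, 0]) cube([75, 75, 374]);
translate([1601, 0, 0]) cube([75, 75, 374]);
translate([1601, 280, 0]) cube([75, 75, 374]);


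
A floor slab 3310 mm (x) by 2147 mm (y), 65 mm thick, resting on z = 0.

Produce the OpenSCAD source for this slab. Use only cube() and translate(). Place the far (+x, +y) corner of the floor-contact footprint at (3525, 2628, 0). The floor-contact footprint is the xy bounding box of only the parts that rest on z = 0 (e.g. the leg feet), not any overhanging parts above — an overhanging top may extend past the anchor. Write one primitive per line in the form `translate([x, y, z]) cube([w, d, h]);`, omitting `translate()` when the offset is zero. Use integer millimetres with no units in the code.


translate([215, 481, 0]) cube([3310, 2147, 65]);


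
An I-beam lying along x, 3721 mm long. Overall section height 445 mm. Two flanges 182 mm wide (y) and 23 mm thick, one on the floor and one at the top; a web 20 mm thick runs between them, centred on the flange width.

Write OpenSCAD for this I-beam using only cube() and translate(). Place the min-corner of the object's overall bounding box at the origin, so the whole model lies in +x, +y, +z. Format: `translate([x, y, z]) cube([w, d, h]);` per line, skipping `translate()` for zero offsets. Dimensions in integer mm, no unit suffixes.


cube([3721, 182, 23]);
translate([0, 81, 23]) cube([3721, 20, 399]);
translate([0, 0, 422]) cube([3721, 182, 23]);


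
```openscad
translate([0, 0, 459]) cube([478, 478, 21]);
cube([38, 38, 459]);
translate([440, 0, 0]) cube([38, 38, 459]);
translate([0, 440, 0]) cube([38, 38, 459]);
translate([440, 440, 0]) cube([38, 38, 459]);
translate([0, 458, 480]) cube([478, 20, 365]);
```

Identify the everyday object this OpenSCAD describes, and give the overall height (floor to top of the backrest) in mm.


A chair. The overall height is 845 mm.

A slab on four corner posts with a tall panel at the back — a chair. The seat slab sits at z = 459 with thickness 21, and the 365 mm backrest starts at the seat top, so the overall height is 459 + 21 + 365 = 845 mm.


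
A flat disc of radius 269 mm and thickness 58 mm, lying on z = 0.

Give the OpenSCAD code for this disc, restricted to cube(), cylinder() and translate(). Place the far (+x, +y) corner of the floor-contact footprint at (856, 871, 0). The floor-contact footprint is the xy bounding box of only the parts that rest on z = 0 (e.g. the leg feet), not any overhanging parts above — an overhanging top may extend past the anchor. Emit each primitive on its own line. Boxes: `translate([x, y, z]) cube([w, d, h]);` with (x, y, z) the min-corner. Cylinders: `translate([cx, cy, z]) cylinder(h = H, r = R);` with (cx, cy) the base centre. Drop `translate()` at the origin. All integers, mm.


translate([587, 602, 0]) cylinder(h = 58, r = 269);


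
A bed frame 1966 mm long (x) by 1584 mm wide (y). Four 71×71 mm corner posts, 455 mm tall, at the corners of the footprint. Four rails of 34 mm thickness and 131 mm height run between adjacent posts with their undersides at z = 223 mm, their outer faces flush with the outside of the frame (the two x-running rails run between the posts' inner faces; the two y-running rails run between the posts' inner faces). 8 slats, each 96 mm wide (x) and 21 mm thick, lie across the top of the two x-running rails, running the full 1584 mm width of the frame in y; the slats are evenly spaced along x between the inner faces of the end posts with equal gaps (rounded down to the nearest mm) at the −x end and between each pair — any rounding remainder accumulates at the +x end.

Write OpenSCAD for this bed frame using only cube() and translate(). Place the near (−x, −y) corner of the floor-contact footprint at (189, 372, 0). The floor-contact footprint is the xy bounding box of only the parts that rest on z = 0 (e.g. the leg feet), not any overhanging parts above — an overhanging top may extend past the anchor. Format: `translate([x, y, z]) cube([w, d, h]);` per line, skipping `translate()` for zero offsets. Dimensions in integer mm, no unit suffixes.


translate([189, 372, 0]) cube([71, 71, 455]);
translate([189, 1885, 0]) cube([71, 71, 455]);
translate([2084, 372, 0]) cube([71, 71, 455]);
translate([2084, 1885, 0]) cube([71, 71, 455]);
translate([260, 372, 223]) cube([1824, 34, 131]);
translate([260, 1922, 223]) cube([1824, 34, 131]);
translate([189, 443, 223]) cube([34, 1442, 131]);
translate([2121, 443, 223]) cube([34, 1442, 131]);
translate([377, 372, 354]) cube([96, 1584, 21]);
translate([590, 372, 354]) cube([96, 1584, 21]);
translate([803, 372, 354]) cube([96, 1584, 21]);
translate([1016, 372, 354]) cube([96, 1584, 21]);
translate([1229, 372, 354]) cube([96, 1584, 21]);
translate([1442, 372, 354]) cube([96, 1584, 21]);
translate([1655, 372, 354]) cube([96, 1584, 21]);
translate([1868, 372, 354]) cube([96, 1584, 21]);


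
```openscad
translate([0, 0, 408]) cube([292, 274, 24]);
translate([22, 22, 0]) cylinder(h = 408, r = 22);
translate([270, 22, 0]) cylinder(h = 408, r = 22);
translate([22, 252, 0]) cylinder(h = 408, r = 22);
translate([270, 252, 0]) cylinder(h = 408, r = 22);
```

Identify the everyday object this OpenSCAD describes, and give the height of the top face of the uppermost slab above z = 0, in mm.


A stool. The seat height is 432 mm.

A 292×274×24 slab at z = 408 on four corner cylinders — a stool. The seat top is 408 + 24 = 432 mm.


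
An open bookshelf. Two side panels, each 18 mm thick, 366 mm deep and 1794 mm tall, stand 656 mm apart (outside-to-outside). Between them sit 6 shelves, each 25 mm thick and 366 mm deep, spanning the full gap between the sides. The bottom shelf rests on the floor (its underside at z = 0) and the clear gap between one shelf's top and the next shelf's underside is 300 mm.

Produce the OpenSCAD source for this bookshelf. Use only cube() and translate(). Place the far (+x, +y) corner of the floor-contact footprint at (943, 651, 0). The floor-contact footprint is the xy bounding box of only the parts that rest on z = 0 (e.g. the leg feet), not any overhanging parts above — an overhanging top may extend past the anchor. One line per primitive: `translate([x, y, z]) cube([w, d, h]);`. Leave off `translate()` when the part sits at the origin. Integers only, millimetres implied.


translate([287, 285, 0]) cube([18, 366, 1794]);
translate([925, 285, 0]) cube([18, 366, 1794]);
translate([305, 285, 0]) cube([620, 366, 25]);
translate([305, 285, 325]) cube([620, 366, 25]);
translate([305, 285, 650]) cube([620, 366, 25]);
translate([305, 285, 975]) cube([620, 366, 25]);
translate([305, 285, 1300]) cube([620, 366, 25]);
translate([305, 285, 1625]) cube([620, 366, 25]);


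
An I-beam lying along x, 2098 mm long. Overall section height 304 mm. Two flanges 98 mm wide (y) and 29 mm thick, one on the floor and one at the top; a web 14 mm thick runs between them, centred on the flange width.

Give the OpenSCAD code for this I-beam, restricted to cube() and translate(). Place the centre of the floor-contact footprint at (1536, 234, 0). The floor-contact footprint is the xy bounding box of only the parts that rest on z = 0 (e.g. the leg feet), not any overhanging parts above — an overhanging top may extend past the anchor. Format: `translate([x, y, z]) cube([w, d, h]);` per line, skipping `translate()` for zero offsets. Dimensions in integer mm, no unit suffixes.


translate([487, 185, 0]) cube([2098, 98, 29]);
translate([487, 227, 29]) cube([2098, 14, 246]);
translate([487, 185, 275]) cube([2098, 98, 29]);


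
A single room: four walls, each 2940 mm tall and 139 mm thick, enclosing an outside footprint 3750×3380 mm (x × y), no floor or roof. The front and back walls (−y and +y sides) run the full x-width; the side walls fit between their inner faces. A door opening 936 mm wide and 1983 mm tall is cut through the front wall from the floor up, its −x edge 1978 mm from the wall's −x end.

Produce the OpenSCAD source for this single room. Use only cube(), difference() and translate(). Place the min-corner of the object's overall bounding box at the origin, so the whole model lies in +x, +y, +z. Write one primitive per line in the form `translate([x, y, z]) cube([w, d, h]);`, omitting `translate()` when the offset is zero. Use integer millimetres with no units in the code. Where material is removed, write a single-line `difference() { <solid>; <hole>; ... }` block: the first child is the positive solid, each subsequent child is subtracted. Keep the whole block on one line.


difference() { cube([3750, 139, 2940]); translate([1978, 0, 0]) cube([936, 139, 1983]); }
translate([0, 3241, 0]) cube([3750, 139, 2940]);
translate([0, 139, 0]) cube([139, 3102, 2940]);
translate([3611, 139, 0]) cube([139, 3102, 2940]);


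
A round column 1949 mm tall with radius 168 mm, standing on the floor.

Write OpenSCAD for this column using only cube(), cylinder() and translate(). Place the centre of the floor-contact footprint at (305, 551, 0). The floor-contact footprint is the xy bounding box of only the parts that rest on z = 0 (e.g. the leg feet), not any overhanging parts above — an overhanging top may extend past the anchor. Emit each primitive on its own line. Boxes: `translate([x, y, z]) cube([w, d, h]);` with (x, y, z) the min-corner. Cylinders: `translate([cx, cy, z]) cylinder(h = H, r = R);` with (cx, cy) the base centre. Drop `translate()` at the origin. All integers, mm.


translate([305, 551, 0]) cylinder(h = 1949, r = 168);


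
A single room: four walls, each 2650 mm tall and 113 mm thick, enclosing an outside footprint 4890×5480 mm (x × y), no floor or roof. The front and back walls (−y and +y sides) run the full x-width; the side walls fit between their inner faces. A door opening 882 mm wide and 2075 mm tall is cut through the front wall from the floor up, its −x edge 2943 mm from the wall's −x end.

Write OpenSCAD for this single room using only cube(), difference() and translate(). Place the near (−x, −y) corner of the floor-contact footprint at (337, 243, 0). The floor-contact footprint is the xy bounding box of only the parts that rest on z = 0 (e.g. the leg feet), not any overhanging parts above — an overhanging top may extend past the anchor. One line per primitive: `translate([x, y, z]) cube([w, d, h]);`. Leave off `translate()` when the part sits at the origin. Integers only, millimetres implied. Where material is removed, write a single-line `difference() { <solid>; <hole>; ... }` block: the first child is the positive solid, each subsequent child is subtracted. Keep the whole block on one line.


difference() { translate([337, 243, 0]) cube([4890, 113, 2650]); translate([3280, 243, 0]) cube([882, 113, 2075]); }
translate([337, 5610, 0]) cube([4890, 113, 2650]);
translate([337, 356, 0]) cube([113, 5254, 2650]);
translate([5114, 356, 0]) cube([113, 5254, 2650]);


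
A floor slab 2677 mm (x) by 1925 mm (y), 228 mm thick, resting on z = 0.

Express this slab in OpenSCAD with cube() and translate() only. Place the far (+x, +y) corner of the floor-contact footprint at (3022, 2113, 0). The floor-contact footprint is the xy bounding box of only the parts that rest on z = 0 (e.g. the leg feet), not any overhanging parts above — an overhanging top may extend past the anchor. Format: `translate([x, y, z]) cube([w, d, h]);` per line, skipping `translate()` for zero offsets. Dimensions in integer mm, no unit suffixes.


translate([345, 188, 0]) cube([2677, 1925, 228]);


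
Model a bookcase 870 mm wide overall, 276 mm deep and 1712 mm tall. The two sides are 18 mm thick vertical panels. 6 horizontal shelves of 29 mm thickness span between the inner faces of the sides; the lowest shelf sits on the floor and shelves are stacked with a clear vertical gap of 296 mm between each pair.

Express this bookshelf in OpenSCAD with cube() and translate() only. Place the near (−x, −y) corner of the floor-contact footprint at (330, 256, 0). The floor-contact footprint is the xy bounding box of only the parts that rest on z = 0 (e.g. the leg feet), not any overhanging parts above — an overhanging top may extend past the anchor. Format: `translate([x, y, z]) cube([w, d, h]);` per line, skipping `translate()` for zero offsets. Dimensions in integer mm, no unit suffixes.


translate([330, 256, 0]) cube([18, 276, 1712]);
translate([1182, 256, 0]) cube([18, 276, 1712]);
translate([348, 256, 0]) cube([834, 276, 29]);
translate([348, 256, 325]) cube([834, 276, 29]);
translate([348, 256, 650]) cube([834, 276, 29]);
translate([348, 256, 975]) cube([834, 276, 29]);
translate([348, 256, 1300]) cube([834, 276, 29]);
translate([348, 256, 1625]) cube([834, 276, 29]);


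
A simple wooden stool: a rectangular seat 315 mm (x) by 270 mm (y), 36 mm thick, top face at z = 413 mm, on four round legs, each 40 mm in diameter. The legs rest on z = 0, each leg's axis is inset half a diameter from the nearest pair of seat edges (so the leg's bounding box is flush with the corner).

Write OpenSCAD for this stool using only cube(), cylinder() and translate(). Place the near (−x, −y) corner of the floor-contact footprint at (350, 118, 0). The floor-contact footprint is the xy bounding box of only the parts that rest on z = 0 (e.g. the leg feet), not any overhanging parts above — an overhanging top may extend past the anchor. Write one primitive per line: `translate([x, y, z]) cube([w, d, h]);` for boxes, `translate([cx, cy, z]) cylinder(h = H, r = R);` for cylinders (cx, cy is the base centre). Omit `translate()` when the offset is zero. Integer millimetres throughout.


translate([350, 118, 377]) cube([315, 270, 36]);
translate([370, 138, 0]) cylinder(h = 377, r = 20);
translate([645, 138, 0]) cylinder(h = 377, r = 20);
translate([370, 368, 0]) cylinder(h = 377, r = 20);
translate([645, 368, 0]) cylinder(h = 377, r = 20);


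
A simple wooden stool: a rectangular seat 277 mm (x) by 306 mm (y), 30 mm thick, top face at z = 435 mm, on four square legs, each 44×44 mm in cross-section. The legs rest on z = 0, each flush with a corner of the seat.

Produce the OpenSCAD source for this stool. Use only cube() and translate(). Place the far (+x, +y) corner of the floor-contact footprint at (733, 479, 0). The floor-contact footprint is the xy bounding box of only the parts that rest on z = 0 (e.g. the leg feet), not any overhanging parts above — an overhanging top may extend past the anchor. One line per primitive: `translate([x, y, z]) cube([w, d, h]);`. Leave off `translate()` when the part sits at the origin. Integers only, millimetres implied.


translate([456, 173, 405]) cube([277, 306, 30]);
translate([456, 173, 0]) cube([44, 44, 405]);
translate([689, 173, 0]) cube([44, 44, 405]);
translate([456, 435, 0]) cube([44, 44, 405]);
translate([689, 435, 0]) cube([44, 44, 405]);
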